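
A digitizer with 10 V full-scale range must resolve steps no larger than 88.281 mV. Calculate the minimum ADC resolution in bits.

Number of steps required ≥ 10 V / 88.281 mV = 113.27.
Need 2^N ≥ 113.27; 2^6 = 64, 2^7 = 128.
Minimum N = 7.

7 bits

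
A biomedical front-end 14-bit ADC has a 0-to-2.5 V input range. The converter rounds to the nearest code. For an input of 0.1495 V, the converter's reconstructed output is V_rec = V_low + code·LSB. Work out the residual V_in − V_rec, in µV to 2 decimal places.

-36.13 µV

Step size: 2.5 V ÷ 2^14 = 152.59 µV.
(0.1495 − 0)/0.000152588 = 979.7632; round gives code 980.
Code 980 maps back to 0 + 980×0.000152588 V = 0.14953613 V.
Difference: -3.61328e-05 V → -36.13 µV.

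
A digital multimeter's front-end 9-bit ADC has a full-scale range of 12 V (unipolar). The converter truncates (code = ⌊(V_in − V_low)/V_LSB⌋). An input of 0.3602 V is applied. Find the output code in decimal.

code 15

With 512 levels over 12 V, one step is 23.438 mV.
(0.3602 − 0) / 0.0234375 = 15.369 LSBs.
So the output code is 15.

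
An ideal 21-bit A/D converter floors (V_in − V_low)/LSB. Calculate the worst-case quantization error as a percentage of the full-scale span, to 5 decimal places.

Truncating → worst-case error = 1 LSB = V_FS/2^21, so 100/2097152 = 4.76837e-05 % of full scale.

0.00005 %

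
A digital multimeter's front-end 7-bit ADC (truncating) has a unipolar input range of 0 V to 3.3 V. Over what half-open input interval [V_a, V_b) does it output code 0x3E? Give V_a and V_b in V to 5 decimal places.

[1.59844 V, 1.62422 V)

LSB = 3.3/2^7 = 25.781 mV.
Code 0x3E = 62 decimal.
V_a = V_low + 62·LSB = 1.59844 V; V_b = V_low + 63·LSB = 1.62422 V.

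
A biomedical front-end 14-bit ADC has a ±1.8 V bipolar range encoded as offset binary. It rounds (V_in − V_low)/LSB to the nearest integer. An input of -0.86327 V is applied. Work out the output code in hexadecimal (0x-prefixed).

code 0x10A7 (decimal 4263)

With 16384 levels over 3.6 V, one step is 219.73 µV.
(V_in − V_low)/LSB = (-0.86327 − (−1.8)) / 0.000219727 = 4263.162.
round(4263.162) = 4263.
In hexadecimal (0x-prefixed): 0x10A7.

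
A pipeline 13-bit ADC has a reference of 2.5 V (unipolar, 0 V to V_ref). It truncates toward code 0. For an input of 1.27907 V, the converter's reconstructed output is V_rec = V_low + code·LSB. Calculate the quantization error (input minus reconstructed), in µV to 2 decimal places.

Step size: 2.5 V ÷ 2^13 = 305.18 µV.
Scaled input = 4191.2566 LSBs, so code = 4191.
V_rec = 0 + 4191·0.000305176 = 1.2789917 V.
Error = 1.27907 − 1.2789917 = 7.83008e-05 V = 78.30 µV.

78.30 µV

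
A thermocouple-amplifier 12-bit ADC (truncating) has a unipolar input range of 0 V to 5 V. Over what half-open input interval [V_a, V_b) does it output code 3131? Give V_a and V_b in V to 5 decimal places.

[3.82202 V, 3.82324 V)

LSB = 5/2^12 = 1.221 mV.
V_a = V_low + 3131·LSB = 3.82202 V; V_b = V_low + 3132·LSB = 3.82324 V.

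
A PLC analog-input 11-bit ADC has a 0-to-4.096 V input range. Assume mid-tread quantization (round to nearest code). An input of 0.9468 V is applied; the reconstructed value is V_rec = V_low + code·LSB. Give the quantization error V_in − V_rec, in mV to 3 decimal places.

One LSB is 4.096 V / 2048 = 2.000 mV.
(0.9468 − 0)/0.002 = 473.4000; round gives code 473.
V_rec = 0 + 473·0.002 = 0.946 V.
Error = 0.9468 − 0.946 = 0.0008 V = 0.800 mV.

0.800 mV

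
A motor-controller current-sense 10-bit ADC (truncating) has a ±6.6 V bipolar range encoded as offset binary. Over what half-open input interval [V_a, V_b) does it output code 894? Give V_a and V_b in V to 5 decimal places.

[4.92422 V, 4.93711 V)

LSB = 13.2/2^10 = 12.891 mV.
V_a = V_low + 894·LSB = 4.92422 V; V_b = V_low + 895·LSB = 4.93711 V.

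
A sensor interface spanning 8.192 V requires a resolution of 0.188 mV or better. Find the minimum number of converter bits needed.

Number of steps required ≥ 8.192 V / 0.188 mV = 43574.47.
Need 2^N ≥ 43574.47; 2^15 = 32768, 2^16 = 65536.
Minimum N = 16.

16 bits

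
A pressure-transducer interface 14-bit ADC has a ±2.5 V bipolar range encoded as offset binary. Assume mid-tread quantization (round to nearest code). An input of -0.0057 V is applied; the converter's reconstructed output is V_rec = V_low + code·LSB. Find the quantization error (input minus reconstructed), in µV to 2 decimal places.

98.34 µV

LSB = 5/2^14 = 305.18 µV.
(-0.0057 − (−2.5))/0.000305176 = 8173.3222; round gives code 8173.
Reconstructed: -0.0057983398 V.
Difference: 9.83398e-05 V → 98.34 µV.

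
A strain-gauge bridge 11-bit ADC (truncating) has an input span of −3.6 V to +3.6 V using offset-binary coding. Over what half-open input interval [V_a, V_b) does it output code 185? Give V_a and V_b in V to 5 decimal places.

LSB = 7.2/2^11 = 3.516 mV.
V_a = V_low + 185·LSB = -2.94961 V; V_b = V_low + 186·LSB = -2.94609 V.

[-2.94961 V, -2.94609 V)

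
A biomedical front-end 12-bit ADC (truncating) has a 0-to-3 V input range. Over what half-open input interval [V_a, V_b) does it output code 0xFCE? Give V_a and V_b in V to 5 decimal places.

LSB = 3/2^12 = 0.732 mV.
Code 0xFCE = 4046 decimal.
V_a = V_low + 4046·LSB = 2.96338 V; V_b = V_low + 4047·LSB = 2.96411 V.

[2.96338 V, 2.96411 V)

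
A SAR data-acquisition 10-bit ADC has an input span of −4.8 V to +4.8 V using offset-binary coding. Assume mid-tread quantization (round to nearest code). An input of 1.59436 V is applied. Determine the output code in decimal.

With 1024 levels over 9.6 V, one step is 9.375 mV.
Input sits at 682.065 steps above V_low.
Round → code 682.

code 682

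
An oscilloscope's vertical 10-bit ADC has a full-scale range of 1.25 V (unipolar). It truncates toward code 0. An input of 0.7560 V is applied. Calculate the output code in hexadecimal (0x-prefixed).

Full-scale span = 1.25 V; LSB = 1.25/2^10 = 1.221 mV.
(0.7560 − 0) / 0.0012207 = 619.315 LSBs.
Floor → code 619.
In hexadecimal (0x-prefixed): 0x26B.

code 0x26B (decimal 619)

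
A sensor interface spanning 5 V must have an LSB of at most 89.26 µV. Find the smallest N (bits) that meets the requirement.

Number of steps required ≥ 5 V / 89.26 µV = 56016.13.
Need 2^N ≥ 56016.13; 2^15 = 32768, 2^16 = 65536.
Minimum N = 16.

16 bits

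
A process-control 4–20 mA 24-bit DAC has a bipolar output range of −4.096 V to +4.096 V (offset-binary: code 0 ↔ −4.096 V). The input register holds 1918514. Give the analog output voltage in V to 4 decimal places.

-3.1592 V

LSB = 8.192 V / 2^24 = 0.49 µV.
V_out = (−4.096) + 1918514 × 4.88281e-07 V = -3.15923 V.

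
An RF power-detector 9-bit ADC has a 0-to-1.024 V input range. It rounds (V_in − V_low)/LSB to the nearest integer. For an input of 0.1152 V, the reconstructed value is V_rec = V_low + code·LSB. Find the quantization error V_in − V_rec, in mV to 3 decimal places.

LSB = 1.024/2^9 = 2.000 mV.
(V_in − V_low)/LSB = (0.1152 − 0)/0.002 = 57.6000 → code 58 (round).
V_rec = 0 + 58·0.002 = 0.116 V.
Error = 0.1152 − 0.116 = -0.0008 V = -0.800 mV.

-0.800 mV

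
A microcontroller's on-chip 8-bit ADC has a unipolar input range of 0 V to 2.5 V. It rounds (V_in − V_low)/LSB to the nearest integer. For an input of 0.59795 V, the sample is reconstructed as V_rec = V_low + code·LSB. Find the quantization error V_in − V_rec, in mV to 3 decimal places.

2.247 mV

LSB = 2.5/2^8 = 9.766 mV.
(0.59795 − 0)/0.00976562 = 61.2301; round gives code 61.
V_rec = 0 + 61·0.00976562 = 0.59570312 V.
Error = 0.59795 − 0.59570312 = 0.00224688 V = 2.247 mV.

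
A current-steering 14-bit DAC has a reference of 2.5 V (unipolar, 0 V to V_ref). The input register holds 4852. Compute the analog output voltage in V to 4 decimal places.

LSB = 2.5 V / 2^14 = 152.59 µV.
V_out = 0 + 4852 × 0.000152588 V = 0.740356 V.

0.7404 V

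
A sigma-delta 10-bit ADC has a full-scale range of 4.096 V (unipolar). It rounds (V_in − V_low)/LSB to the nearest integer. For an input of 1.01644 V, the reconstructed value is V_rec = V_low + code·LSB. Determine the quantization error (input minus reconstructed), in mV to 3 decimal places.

LSB = 4.096/2^10 = 4.000 mV.
Scaled input = 254.1100 LSBs, so code = 254.
V_rec = 0 + 254·0.004 = 1.016 V.
Error = 1.01644 − 1.016 = 0.00044 V = 0.440 mV.

0.440 mV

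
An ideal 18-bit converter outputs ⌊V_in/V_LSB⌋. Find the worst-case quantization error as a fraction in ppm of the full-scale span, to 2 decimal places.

Truncating → worst-case error = 1 LSB = V_FS/2^18, so 1e+06/262144 = 3.8147 ppm of full scale.

3.81 ppm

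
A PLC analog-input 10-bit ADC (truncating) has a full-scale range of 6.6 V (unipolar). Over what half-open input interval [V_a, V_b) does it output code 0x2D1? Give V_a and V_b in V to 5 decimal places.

LSB = 6.6/2^10 = 6.445 mV.
Code 0x2D1 = 721 decimal.
V_a = V_low + 721·LSB = 4.64707 V; V_b = V_low + 722·LSB = 4.65352 V.

[4.64707 V, 4.65352 V)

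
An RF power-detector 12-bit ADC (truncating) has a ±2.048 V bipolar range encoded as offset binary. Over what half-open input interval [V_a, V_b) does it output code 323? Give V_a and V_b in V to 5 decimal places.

LSB = 4.096/2^12 = 1.000 mV.
V_a = V_low + 323·LSB = -1.725 V; V_b = V_low + 324·LSB = -1.724 V.

[-1.72500 V, -1.72400 V)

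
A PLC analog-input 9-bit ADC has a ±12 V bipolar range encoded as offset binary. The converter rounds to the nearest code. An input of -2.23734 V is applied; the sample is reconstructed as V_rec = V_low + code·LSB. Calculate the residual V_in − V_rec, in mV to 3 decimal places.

One LSB is 24 V / 512 = 46.875 mV.
Scaled input = 208.2701 LSBs, so code = 208.
Reconstructed: -2.25 V.
Error = -2.23734 − (−2.25) = 0.01266 V = 12.660 mV.

12.660 mV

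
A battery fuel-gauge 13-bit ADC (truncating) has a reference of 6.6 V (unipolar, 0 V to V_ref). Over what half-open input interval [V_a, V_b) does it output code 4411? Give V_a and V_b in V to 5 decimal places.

LSB = 6.6/2^13 = 0.806 mV.
V_a = V_low + 4411·LSB = 3.55378 V; V_b = V_low + 4412·LSB = 3.55459 V.

[3.55378 V, 3.55459 V)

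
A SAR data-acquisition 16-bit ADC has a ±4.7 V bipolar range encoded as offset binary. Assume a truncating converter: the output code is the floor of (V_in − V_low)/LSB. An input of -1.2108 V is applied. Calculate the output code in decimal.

code 24326

With 65536 levels over 9.4 V, one step is 143.43 µV.
Input sits at 24326.405 steps above V_low.
⌊·⌋(24326.405) = 24326.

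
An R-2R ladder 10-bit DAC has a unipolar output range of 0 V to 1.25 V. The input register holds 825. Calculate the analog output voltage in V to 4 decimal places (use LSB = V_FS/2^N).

1.0071 V

LSB = 1.25 V / 2^10 = 1.221 mV.
V_out = 0 + 825 × 0.0012207 V = 1.00708 V.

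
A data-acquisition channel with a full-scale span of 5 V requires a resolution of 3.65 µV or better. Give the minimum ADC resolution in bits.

21 bits

Number of steps required ≥ 5 V / 3.65 µV = 1369863.01.
Need 2^N ≥ 1369863.01; 2^20 = 1048576, 2^21 = 2097152.
Minimum N = 21.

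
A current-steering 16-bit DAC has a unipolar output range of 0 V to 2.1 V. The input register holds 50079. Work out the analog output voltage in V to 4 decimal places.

LSB = 2.1 V / 2^16 = 32.04 µV.
V_out = 0 + 50079 × 3.20435e-05 V = 1.6047 V.

1.6047 V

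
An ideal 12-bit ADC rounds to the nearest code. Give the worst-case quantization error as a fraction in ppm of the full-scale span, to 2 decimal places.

Rounding → worst-case error = ½ LSB = V_FS/2^13, so 1e+06/8192 = 122.07 ppm of full scale.

122.07 ppm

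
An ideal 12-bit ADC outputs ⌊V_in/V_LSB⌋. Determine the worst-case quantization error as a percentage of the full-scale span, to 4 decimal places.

Truncating → worst-case error = 1 LSB = V_FS/2^12, so 100/4096 = 0.0244141 % of full scale.

0.0244 %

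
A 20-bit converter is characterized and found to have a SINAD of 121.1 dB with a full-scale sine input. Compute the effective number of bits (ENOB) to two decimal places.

ENOB = (SINAD − 1.76) / 6.02 = (121.1 − 1.76)/6.02 = 19.824.

19.82 bits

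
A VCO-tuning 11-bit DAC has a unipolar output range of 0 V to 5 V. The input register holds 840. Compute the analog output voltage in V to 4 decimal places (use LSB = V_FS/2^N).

LSB = 5 V / 2^11 = 2.441 mV.
V_out = 0 + 840 × 0.00244141 V = 2.05078 V.

2.0508 V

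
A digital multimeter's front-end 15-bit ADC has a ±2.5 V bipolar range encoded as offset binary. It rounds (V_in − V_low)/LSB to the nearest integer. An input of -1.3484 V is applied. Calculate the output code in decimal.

LSB = 5 V / 32768 = 152.59 µV.
(V_in − V_low)/LSB = (-1.3484 − (−2.5)) / 0.000152588 = 7547.126.
round(7547.126) = 7547.

code 7547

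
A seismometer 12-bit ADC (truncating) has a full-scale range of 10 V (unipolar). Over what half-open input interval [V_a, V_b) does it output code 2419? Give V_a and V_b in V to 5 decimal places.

[5.90576 V, 5.90820 V)

LSB = 10/2^12 = 2.441 mV.
V_a = V_low + 2419·LSB = 5.90576 V; V_b = V_low + 2420·LSB = 5.9082 V.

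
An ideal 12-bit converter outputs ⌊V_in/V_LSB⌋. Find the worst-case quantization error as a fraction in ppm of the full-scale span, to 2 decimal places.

244.14 ppm

Truncating → worst-case error = 1 LSB = V_FS/2^12, so 1e+06/4096 = 244.141 ppm of full scale.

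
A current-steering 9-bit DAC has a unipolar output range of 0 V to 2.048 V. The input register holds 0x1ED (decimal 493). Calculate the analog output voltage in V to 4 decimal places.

1.9720 V

LSB = 2.048 V / 2^9 = 4.000 mV.
Code 0x1ED = 493 decimal.
V_out = 0 + 493 × 0.004 V = 1.972 V.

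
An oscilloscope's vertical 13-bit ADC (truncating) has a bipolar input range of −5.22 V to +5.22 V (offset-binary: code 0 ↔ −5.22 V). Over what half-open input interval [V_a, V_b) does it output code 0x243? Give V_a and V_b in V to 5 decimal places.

[-4.48211 V, -4.48084 V)

LSB = 10.44/2^13 = 1.274 mV.
Code 0x243 = 579 decimal.
V_a = V_low + 579·LSB = -4.48211 V; V_b = V_low + 580·LSB = -4.48084 V.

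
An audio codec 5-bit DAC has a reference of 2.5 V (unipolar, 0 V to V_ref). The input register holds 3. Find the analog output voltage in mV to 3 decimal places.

234.375 mV

LSB = 2.5 V / 2^5 = 78.125 mV.
V_out = 0 + 3 × 0.078125 V = 0.234375 V.
= 234.375 mV.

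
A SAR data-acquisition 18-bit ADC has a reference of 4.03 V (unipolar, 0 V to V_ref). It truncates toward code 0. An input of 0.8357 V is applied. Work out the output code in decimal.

Full-scale span = 4.03 V; LSB = 4.03/2^18 = 15.37 µV.
(V_in − V_low)/LSB = (0.8357 − 0) / 1.53732e-05 = 54360.730.
So the output code is 54360.

code 54360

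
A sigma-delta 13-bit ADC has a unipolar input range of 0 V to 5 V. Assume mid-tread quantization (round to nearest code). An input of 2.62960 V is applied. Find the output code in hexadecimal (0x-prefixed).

code 0x10D4 (decimal 4308)

With 8192 levels over 5 V, one step is 0.610 mV.
(V_in − V_low)/LSB = (2.62960 − 0) / 0.000610352 = 4308.337.
round(4308.337) = 4308.
In hexadecimal (0x-prefixed): 0x10D4.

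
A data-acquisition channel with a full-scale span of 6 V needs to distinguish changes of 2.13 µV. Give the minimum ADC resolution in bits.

Number of steps required ≥ 6 V / 2.13 µV = 2816901.41.
Need 2^N ≥ 2816901.41; 2^21 = 2097152, 2^22 = 4194304.
Minimum N = 22.

22 bits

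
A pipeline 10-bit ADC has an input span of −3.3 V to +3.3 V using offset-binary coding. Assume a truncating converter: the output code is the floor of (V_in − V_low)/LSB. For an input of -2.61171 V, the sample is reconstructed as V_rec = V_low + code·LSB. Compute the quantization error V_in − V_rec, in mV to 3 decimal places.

5.087 mV

One LSB is 6.6 V / 1024 = 6.445 mV.
(V_in − V_low)/LSB = (-2.61171 − (−3.3))/0.00644531 = 106.7892 → code 106 (floor).
Code 106 maps back to (−3.3) + 106×0.00644531 V = -2.6167969 V.
Difference: 0.00508688 V → 5.087 mV.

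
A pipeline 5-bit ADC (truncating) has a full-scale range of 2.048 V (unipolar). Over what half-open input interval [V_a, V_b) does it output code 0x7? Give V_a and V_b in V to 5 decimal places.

LSB = 2.048/2^5 = 64.000 mV.
Code 0x7 = 7 decimal.
V_a = V_low + 7·LSB = 0.448 V; V_b = V_low + 8·LSB = 0.512 V.

[0.44800 V, 0.51200 V)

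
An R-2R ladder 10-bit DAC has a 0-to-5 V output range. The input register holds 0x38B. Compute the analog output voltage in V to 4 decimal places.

LSB = 5 V / 2^10 = 4.883 mV.
Code 0x38B = 907 decimal.
V_out = 0 + 907 × 0.00488281 V = 4.42871 V.

4.4287 V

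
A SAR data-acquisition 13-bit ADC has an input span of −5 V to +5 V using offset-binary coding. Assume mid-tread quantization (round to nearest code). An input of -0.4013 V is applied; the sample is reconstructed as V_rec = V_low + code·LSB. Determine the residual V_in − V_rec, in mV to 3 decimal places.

LSB = 10/2^13 = 1.221 mV.
(-0.4013 − (−5))/0.0012207 = 3767.2550; round gives code 3767.
Code 3767 maps back to (−5) + 3767×0.0012207 V = -0.40161133 V.
V_in − V_rec = 0.000311328 V = 0.311 mV.

0.311 mV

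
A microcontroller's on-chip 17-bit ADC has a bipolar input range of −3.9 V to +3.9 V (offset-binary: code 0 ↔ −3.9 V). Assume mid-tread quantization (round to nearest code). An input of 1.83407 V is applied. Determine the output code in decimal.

Full-scale span = 7.8 V; LSB = 7.8/2^17 = 59.51 µV.
(V_in − V_low)/LSB = (1.83407 − (−3.9)) / 5.95093e-05 = 96355.900.
So the output code is 96356.

code 96356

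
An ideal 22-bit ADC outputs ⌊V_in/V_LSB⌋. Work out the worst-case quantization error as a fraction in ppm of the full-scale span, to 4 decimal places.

0.2384 ppm

Truncating → worst-case error = 1 LSB = V_FS/2^22, so 1e+06/4194304 = 0.238419 ppm of full scale.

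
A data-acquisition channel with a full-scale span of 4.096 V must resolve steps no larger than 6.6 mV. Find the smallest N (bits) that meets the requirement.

10 bits

Number of steps required ≥ 4.096 V / 6.6 mV = 620.61.
Need 2^N ≥ 620.61; 2^9 = 512, 2^10 = 1024.
Minimum N = 10.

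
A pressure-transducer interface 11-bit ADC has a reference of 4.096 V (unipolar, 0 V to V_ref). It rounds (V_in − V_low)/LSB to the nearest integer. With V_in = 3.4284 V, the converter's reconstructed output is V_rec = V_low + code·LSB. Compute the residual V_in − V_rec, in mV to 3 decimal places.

Step size: 4.096 V ÷ 2^11 = 2.000 mV.
(V_in − V_low)/LSB = (3.4284 − 0)/0.002 = 1714.2000 → code 1714 (round).
V_rec = 0 + 1714·0.002 = 3.428 V.
V_in − V_rec = 0.0004 V = 0.400 mV.

0.400 mV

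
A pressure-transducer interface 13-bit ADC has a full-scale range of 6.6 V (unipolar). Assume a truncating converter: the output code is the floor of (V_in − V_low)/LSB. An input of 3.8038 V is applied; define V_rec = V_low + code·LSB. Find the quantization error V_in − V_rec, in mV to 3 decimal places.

Step size: 6.6 V ÷ 2^13 = 0.806 mV.
(V_in − V_low)/LSB = (3.8038 − 0)/0.000805664 = 4721.3227 → code 4721 (floor).
Code 4721 maps back to 0 + 4721×0.000805664 V = 3.80354 V.
Error = 3.8038 − 3.80354 = 0.000259961 V = 0.260 mV.

0.260 mV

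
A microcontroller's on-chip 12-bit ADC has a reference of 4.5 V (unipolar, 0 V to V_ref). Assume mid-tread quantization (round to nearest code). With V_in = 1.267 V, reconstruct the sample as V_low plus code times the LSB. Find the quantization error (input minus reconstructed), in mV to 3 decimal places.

0.276 mV

LSB = 4.5/2^12 = 1.099 mV.
(V_in − V_low)/LSB = (1.267 − 0)/0.00109863 = 1153.2516 → code 1153 (round).
Code 1153 maps back to 0 + 1153×0.00109863 V = 1.2667236 V.
V_in − V_rec = 0.000276367 V = 0.276 mV.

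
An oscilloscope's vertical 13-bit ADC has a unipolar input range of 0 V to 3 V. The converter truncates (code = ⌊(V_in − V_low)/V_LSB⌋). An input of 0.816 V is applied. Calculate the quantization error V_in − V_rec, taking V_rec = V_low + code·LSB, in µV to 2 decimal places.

Step size: 3 V ÷ 2^13 = 366.21 µV.
(0.816 − 0)/0.000366211 = 2228.2240; ⌊·⌋ gives code 2228.
Reconstructed: 0.81591797 V.
Error = 0.816 − 0.81591797 = 8.20313e-05 V = 82.03 µV.

82.03 µV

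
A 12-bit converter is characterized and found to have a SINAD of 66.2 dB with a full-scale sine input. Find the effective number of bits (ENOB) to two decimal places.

10.70 bits

ENOB = (SINAD − 1.76) / 6.02 = (66.2 − 1.76)/6.02 = 10.704.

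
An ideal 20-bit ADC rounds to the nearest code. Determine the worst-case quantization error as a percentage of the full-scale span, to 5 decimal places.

Rounding → worst-case error = ½ LSB = V_FS/2^21, so 100/2097152 = 4.76837e-05 % of full scale.

0.00005 %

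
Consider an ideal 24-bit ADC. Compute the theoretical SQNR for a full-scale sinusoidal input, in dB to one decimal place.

146.2 dB

SNR ≈ 6.02·N + 1.76 dB = 6.02·24 + 1.76 = 146.24 dB.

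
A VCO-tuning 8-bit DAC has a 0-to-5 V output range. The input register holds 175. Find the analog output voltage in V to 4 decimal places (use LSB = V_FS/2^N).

LSB = 5 V / 2^8 = 19.531 mV.
V_out = 0 + 175 × 0.0195312 V = 3.41797 V.

3.4180 V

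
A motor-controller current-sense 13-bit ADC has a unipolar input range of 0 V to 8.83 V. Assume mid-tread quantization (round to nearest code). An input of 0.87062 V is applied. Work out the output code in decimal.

code 808

LSB = 8.83 V / 8192 = 1.078 mV.
(0.87062 − 0) / 0.00107788 = 807.715 LSBs.
Round → code 808.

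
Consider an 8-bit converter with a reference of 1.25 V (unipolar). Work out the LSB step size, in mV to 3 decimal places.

4.883 mV

Full-scale span = 1.25 V.
LSB = 1.25 / 2^8 = 1.25 / 256 = 0.00488281 V = 4.883 mV.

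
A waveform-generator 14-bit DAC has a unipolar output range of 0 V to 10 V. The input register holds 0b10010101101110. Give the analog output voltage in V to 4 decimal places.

LSB = 10 V / 2^14 = 0.610 mV.
Code 0b10010101101110 = 9582 decimal.
V_out = 0 + 9582 × 0.000610352 V = 5.84839 V.

5.8484 V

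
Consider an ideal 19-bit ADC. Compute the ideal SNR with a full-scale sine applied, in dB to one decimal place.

SNR ≈ 6.02·N + 1.76 dB = 6.02·19 + 1.76 = 116.14 dB.

116.1 dB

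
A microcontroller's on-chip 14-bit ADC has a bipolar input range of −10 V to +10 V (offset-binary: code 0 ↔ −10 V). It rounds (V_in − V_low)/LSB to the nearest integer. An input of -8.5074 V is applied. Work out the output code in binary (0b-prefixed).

Full-scale span = 20 V; LSB = 20/2^14 = 1.221 mV.
(-8.5074 − (−10)) / 0.0012207 = 1222.738 LSBs.
So the output code is 1223.
In binary (0b-prefixed): 0b10011000111.

code 0b10011000111 (decimal 1223)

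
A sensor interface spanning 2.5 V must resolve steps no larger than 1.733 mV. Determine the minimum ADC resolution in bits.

Number of steps required ≥ 2.5 V / 1.733 mV = 1442.59.
Need 2^N ≥ 1442.59; 2^10 = 1024, 2^11 = 2048.
Minimum N = 11.

11 bits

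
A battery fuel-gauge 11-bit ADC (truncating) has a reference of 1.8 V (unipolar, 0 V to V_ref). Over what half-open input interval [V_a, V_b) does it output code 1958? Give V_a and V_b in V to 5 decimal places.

[1.72090 V, 1.72178 V)

LSB = 1.8/2^11 = 0.879 mV.
V_a = V_low + 1958·LSB = 1.7209 V; V_b = V_low + 1959·LSB = 1.72178 V.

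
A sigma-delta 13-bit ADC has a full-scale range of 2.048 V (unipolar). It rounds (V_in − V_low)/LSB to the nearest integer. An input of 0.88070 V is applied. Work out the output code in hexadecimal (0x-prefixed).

With 8192 levels over 2.048 V, one step is 250.00 µV.
(V_in − V_low)/LSB = (0.88070 − 0) / 0.00025 = 3522.800.
Round → code 3523.
In hexadecimal (0x-prefixed): 0xDC3.

code 0xDC3 (decimal 3523)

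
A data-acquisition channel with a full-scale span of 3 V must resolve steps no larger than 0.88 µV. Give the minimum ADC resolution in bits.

Number of steps required ≥ 3 V / 0.88 µV = 3409090.91.
Need 2^N ≥ 3409090.91; 2^21 = 2097152, 2^22 = 4194304.
Minimum N = 22.

22 bits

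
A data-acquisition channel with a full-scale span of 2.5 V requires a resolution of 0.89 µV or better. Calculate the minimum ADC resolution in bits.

Number of steps required ≥ 2.5 V / 0.89 µV = 2808988.76.
Need 2^N ≥ 2808988.76; 2^21 = 2097152, 2^22 = 4194304.
Minimum N = 22.

22 bits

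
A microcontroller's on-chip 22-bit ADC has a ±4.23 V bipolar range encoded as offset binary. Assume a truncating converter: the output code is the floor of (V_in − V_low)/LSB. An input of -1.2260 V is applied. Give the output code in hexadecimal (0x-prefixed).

code 0x16B9AC (decimal 1489324)

LSB = 8.46 V / 4194304 = 2.02 µV.
Input sits at 1489324.966 steps above V_low.
Floor → code 1489324.
In hexadecimal (0x-prefixed): 0x16B9AC.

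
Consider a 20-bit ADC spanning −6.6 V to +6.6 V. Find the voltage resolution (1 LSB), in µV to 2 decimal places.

12.59 µV

Full-scale span = 13.2 V.
LSB = 13.2 / 2^20 = 13.2 / 1048576 = 1.25885e-05 V = 12.59 µV.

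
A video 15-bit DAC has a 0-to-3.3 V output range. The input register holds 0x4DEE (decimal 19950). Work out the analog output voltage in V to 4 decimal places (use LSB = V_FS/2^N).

2.0091 V

LSB = 3.3 V / 2^15 = 100.71 µV.
Code 0x4DEE = 19950 decimal.
V_out = 0 + 19950 × 0.000100708 V = 2.00912 V.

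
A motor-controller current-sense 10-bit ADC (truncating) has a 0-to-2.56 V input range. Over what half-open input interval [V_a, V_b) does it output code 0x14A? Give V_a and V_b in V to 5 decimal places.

[0.82500 V, 0.82750 V)

LSB = 2.56/2^10 = 2.500 mV.
Code 0x14A = 330 decimal.
V_a = V_low + 330·LSB = 0.825 V; V_b = V_low + 331·LSB = 0.8275 V.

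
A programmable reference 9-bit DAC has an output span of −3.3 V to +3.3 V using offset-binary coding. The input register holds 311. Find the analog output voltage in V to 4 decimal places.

0.7090 V

LSB = 6.6 V / 2^9 = 12.891 mV.
V_out = (−3.3) + 311 × 0.0128906 V = 0.708984 V.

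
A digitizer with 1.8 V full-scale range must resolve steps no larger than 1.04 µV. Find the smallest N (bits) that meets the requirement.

Number of steps required ≥ 1.8 V / 1.04 µV = 1730769.23.
Need 2^N ≥ 1730769.23; 2^20 = 1048576, 2^21 = 2097152.
Minimum N = 21.

21 bits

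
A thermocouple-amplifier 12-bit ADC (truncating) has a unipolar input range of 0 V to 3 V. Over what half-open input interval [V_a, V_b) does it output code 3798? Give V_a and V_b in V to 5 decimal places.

[2.78174 V, 2.78247 V)

LSB = 3/2^12 = 0.732 mV.
V_a = V_low + 3798·LSB = 2.78174 V; V_b = V_low + 3799·LSB = 2.78247 V.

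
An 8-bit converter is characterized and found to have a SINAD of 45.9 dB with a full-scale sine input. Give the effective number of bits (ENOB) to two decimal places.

7.33 bits

ENOB = (SINAD − 1.76) / 6.02 = (45.9 − 1.76)/6.02 = 7.332.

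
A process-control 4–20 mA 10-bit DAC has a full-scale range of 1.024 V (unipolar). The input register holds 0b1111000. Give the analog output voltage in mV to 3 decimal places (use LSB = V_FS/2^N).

120.000 mV

LSB = 1.024 V / 2^10 = 1.000 mV.
Code 0b1111000 = 120 decimal.
V_out = 0 + 120 × 0.001 V = 0.12 V.
= 120.000 mV.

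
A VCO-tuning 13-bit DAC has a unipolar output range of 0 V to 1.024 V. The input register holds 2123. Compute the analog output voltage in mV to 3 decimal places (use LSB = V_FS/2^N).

LSB = 1.024 V / 2^13 = 125.00 µV.
V_out = 0 + 2123 × 0.000125 V = 0.265375 V.
= 265.375 mV.

265.375 mV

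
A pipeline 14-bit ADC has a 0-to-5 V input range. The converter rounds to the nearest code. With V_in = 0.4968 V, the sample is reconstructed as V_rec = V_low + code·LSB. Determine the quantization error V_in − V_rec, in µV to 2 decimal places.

-26.17 µV

LSB = 5/2^14 = 305.18 µV.
(0.4968 − 0)/0.000305176 = 1627.9142; round gives code 1628.
Code 1628 maps back to 0 + 1628×0.000305176 V = 0.49682617 V.
Difference: -2.61719e-05 V → -26.17 µV.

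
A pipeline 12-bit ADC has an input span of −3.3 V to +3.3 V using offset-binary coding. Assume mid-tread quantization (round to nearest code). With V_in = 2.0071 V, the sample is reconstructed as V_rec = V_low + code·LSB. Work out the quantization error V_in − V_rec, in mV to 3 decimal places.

LSB = 6.6/2^12 = 1.611 mV.
Scaled input = 3293.6184 LSBs, so code = 3294.
V_rec = (−3.3) + 3294·0.00161133 = 2.0077148 V.
V_in − V_rec = -0.000614844 V = -0.615 mV.

-0.615 mV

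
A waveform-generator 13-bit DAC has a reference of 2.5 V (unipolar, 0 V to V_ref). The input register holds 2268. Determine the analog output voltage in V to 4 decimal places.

0.6921 V

LSB = 2.5 V / 2^13 = 305.18 µV.
V_out = 0 + 2268 × 0.000305176 V = 0.692139 V.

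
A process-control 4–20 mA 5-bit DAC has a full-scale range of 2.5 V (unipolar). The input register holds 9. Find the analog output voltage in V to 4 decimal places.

LSB = 2.5 V / 2^5 = 78.125 mV.
V_out = 0 + 9 × 0.078125 V = 0.703125 V.

0.7031 V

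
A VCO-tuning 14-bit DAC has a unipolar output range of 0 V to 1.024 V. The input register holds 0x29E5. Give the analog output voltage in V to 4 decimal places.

LSB = 1.024 V / 2^14 = 62.50 µV.
Code 0x29E5 = 10725 decimal.
V_out = 0 + 10725 × 6.25e-05 V = 0.670312 V.

0.6703 V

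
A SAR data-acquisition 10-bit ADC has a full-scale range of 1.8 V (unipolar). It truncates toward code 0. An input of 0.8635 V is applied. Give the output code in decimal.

Full-scale span = 1.8 V; LSB = 1.8/2^10 = 1.758 mV.
(0.8635 − 0) / 0.00175781 = 491.236 LSBs.
⌊·⌋(491.236) = 491.

code 491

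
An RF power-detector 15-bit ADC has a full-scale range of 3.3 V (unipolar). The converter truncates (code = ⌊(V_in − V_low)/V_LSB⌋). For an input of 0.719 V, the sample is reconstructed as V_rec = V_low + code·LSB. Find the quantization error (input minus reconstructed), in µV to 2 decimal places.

45.53 µV

One LSB is 3.3 V / 32768 = 100.71 µV.
(0.719 − 0)/0.000100708 = 7139.4521; ⌊·⌋ gives code 7139.
Code 7139 maps back to 0 + 7139×0.000100708 V = 0.71895447 V.
Difference: 4.55322e-05 V → 45.53 µV.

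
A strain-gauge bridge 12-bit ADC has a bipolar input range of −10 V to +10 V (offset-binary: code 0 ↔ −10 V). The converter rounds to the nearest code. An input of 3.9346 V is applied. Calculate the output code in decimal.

code 2854

LSB = 20 V / 4096 = 4.883 mV.
(V_in − V_low)/LSB = (3.9346 − (−10)) / 0.00488281 = 2853.806.
Round → code 2854.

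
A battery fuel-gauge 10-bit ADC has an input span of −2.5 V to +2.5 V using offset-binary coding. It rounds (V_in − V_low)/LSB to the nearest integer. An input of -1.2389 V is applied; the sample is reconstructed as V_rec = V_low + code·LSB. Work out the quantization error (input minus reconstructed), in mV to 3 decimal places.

One LSB is 5 V / 1024 = 4.883 mV.
Scaled input = 258.2733 LSBs, so code = 258.
Reconstructed: -1.2402344 V.
Difference: 0.00133438 V → 1.334 mV.

1.334 mV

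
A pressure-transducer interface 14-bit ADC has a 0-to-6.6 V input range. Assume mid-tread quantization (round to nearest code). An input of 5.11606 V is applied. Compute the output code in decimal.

code 12700

With 16384 levels over 6.6 V, one step is 402.83 µV.
(V_in − V_low)/LSB = (5.11606 − 0) / 0.000402832 = 12700.231.
Round → code 12700.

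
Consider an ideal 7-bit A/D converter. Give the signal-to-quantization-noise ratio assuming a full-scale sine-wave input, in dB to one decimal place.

43.9 dB

SNR ≈ 6.02·N + 1.76 dB = 6.02·7 + 1.76 = 43.90 dB.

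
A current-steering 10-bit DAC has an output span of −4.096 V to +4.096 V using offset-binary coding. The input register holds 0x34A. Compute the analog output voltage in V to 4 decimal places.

2.6400 V

LSB = 8.192 V / 2^10 = 8.000 mV.
Code 0x34A = 842 decimal.
V_out = (−4.096) + 842 × 0.008 V = 2.64 V.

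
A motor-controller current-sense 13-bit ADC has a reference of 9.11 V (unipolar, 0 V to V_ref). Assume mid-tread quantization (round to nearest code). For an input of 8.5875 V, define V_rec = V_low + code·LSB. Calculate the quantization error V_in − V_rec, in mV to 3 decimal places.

0.168 mV

Step size: 9.11 V ÷ 2^13 = 1.112 mV.
(8.5875 − 0)/0.00111206 = 7722.1515; round gives code 7722.
V_rec = 0 + 7722·0.00111206 = 8.5873315 V.
Difference: 0.000168457 V → 0.168 mV.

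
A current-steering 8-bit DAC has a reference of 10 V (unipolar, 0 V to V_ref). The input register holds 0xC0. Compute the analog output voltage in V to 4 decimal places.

7.5000 V

LSB = 10 V / 2^8 = 39.062 mV.
Code 0xC0 = 192 decimal.
V_out = 0 + 192 × 0.0390625 V = 7.5 V.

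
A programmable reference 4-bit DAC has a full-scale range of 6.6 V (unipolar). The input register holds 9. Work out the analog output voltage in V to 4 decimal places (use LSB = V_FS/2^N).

3.7125 V

LSB = 6.6 V / 2^4 = 412.500 mV.
V_out = 0 + 9 × 0.4125 V = 3.7125 V.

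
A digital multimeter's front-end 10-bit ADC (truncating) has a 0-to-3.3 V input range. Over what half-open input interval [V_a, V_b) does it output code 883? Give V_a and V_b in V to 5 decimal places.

LSB = 3.3/2^10 = 3.223 mV.
V_a = V_low + 883·LSB = 2.84561 V; V_b = V_low + 884·LSB = 2.84883 V.

[2.84561 V, 2.84883 V)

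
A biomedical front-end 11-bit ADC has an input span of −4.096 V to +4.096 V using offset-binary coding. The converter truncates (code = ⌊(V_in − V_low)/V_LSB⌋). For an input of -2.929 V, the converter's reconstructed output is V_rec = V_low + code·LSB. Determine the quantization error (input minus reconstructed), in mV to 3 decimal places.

3.000 mV

LSB = 8.192/2^11 = 4.000 mV.
(-2.929 − (−4.096))/0.004 = 291.7500; ⌊·⌋ gives code 291.
V_rec = (−4.096) + 291·0.004 = -2.932 V.
Error = -2.929 − (−2.932) = 0.003 V = 3.000 mV.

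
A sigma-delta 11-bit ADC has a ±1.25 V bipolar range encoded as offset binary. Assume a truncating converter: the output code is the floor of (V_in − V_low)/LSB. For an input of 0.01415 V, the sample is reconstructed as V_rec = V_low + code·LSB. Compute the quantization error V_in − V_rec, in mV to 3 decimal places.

0.722 mV

One LSB is 2.5 V / 2048 = 1.221 mV.
(0.01415 − (−1.25))/0.0012207 = 1035.5917; ⌊·⌋ gives code 1035.
Reconstructed: 0.013427734 V.
Error = 0.01415 − 0.013427734 = 0.000722266 V = 0.722 mV.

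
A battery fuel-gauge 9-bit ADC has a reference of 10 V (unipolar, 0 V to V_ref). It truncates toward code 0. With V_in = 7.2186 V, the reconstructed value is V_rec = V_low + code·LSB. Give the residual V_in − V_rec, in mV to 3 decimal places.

LSB = 10/2^9 = 19.531 mV.
Scaled input = 369.5923 LSBs, so code = 369.
Reconstructed: 7.2070312 V.
Error = 7.2186 − 7.2070312 = 0.0115687 V = 11.569 mV.

11.569 mV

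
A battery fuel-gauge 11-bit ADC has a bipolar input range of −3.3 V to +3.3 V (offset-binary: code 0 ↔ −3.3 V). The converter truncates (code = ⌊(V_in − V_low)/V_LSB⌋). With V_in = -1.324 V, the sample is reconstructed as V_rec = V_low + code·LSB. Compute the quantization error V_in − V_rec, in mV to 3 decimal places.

0.512 mV

One LSB is 6.6 V / 2048 = 3.223 mV.
(-1.324 − (−3.3))/0.00322266 = 613.1588; ⌊·⌋ gives code 613.
Reconstructed: -1.3245117 V.
Difference: 0.000511719 V → 0.512 mV.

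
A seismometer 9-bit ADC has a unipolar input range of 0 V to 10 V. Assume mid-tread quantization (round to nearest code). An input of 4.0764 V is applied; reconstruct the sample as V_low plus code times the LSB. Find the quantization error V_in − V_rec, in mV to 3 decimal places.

LSB = 10/2^9 = 19.531 mV.
(4.0764 − 0)/0.0195312 = 208.7117; round gives code 209.
Code 209 maps back to 0 + 209×0.0195312 V = 4.0820312 V.
Error = 4.0764 − 4.0820312 = -0.00563125 V = -5.631 mV.

-5.631 mV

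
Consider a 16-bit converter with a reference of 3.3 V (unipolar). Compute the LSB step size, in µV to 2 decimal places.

Full-scale span = 3.3 V.
LSB = 3.3 / 2^16 = 3.3 / 65536 = 5.0354e-05 V = 50.35 µV.

50.35 µV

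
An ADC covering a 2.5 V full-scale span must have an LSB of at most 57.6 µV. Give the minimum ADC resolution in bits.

Number of steps required ≥ 2.5 V / 57.6 µV = 43402.78.
Need 2^N ≥ 43402.78; 2^15 = 32768, 2^16 = 65536.
Minimum N = 16.

16 bits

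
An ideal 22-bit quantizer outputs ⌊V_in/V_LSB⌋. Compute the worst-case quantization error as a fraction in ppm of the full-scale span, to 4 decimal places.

0.2384 ppm

Truncating → worst-case error = 1 LSB = V_FS/2^22, so 1e+06/4194304 = 0.238419 ppm of full scale.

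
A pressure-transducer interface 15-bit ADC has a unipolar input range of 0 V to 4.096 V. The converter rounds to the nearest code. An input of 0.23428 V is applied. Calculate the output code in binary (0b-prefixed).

LSB = 4.096 V / 32768 = 125.00 µV.
Input sits at 1874.240 steps above V_low.
Round → code 1874.
In binary (0b-prefixed): 0b11101010010.

code 0b11101010010 (decimal 1874)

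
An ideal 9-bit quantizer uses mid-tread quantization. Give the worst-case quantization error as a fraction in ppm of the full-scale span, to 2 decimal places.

976.56 ppm

Rounding → worst-case error = ½ LSB = V_FS/2^10, so 1e+06/1024 = 976.562 ppm of full scale.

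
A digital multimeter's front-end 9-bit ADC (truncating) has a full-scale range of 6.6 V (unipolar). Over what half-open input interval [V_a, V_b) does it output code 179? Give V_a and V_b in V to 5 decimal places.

LSB = 6.6/2^9 = 12.891 mV.
V_a = V_low + 179·LSB = 2.30742 V; V_b = V_low + 180·LSB = 2.32031 V.

[2.30742 V, 2.32031 V)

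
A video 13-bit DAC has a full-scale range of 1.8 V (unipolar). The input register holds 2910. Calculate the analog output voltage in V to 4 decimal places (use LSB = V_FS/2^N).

LSB = 1.8 V / 2^13 = 219.73 µV.
V_out = 0 + 2910 × 0.000219727 V = 0.639404 V.

0.6394 V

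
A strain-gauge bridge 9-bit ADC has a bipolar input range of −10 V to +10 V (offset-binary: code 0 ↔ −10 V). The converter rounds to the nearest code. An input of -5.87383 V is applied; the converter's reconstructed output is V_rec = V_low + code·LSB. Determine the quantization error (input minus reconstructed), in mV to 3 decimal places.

One LSB is 20 V / 512 = 39.062 mV.
Scaled input = 105.6300 LSBs, so code = 106.
Reconstructed: -5.859375 V.
V_in − V_rec = -0.014455 V = -14.455 mV.

-14.455 mV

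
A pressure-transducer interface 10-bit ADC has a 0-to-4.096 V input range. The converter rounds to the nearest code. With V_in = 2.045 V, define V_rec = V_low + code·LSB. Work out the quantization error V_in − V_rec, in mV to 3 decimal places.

1.000 mV

LSB = 4.096/2^10 = 4.000 mV.
(V_in − V_low)/LSB = (2.045 − 0)/0.004 = 511.2500 → code 511 (round).
Code 511 maps back to 0 + 511×0.004 V = 2.044 V.
V_in − V_rec = 0.001 V = 1.000 mV.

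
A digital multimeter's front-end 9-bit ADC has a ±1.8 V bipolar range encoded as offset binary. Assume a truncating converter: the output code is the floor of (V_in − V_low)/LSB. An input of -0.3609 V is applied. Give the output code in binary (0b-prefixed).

code 0b11001100 (decimal 204)

Full-scale span = 3.6 V; LSB = 3.6/2^9 = 7.031 mV.
(-0.3609 − (−1.8)) / 0.00703125 = 204.672 LSBs.
So the output code is 204.
In binary (0b-prefixed): 0b11001100.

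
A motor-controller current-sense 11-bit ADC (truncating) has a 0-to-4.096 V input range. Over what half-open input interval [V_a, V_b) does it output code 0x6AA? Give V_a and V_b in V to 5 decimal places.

[3.41200 V, 3.41400 V)

LSB = 4.096/2^11 = 2.000 mV.
Code 0x6AA = 1706 decimal.
V_a = V_low + 1706·LSB = 3.412 V; V_b = V_low + 1707·LSB = 3.414 V.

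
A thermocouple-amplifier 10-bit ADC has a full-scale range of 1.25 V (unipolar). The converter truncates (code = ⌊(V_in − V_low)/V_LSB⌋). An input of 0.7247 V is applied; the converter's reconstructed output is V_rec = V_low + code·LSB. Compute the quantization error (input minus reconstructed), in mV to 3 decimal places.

0.823 mV

LSB = 1.25/2^10 = 1.221 mV.
(V_in − V_low)/LSB = (0.7247 − 0)/0.0012207 = 593.6742 → code 593 (floor).
Reconstructed: 0.72387695 V.
V_in − V_rec = 0.000823047 V = 0.823 mV.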